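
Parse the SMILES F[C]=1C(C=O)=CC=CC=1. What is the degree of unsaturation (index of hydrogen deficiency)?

Degree of unsaturation = (number of rings) + (number of π bonds).
Ring closures in the SMILES: 1.
π bonds: 4 double bonds (each 1 DoU) → 4 DoU from unsaturation.
Total DoU = 1 + 4 = 5.

5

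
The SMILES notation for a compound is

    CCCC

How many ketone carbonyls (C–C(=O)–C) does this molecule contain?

Scan the SMILES for the ketone motif — none present.

0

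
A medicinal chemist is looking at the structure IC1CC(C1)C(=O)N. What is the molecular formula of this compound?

C5H8INO

Walk through each heavy atom and fill implicit hydrogens from standard valence (C 4, N 3, O 2, S 2, halogen 1):
  atom 1: I (halogen, monovalent) → 0 H
  atom 2: C, bond orders sum to 3 (valence 4) → 1 H
  atom 3: C, bond orders sum to 2 (valence 4) → 2 H
  atom 4: C, bond orders sum to 3 (valence 4) → 1 H
  atom 5: C, bond orders sum to 2 (valence 4) → 2 H
  atom 6: C, bond orders sum to 4 (valence 4) → 0 H
  atom 7: O, bond orders sum to 2 (valence 2) → 0 H
  atom 8: N, bond orders sum to 1 (valence 3) → 2 H
Totals → C:5, H:8, I:1, N:1, O:1.
In Hill order: C5H8INO.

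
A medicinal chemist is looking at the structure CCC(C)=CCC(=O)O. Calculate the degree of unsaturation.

2

Degree of unsaturation = (number of rings) + (number of π bonds).
Ring closures in the SMILES: 0.
π bonds: 2 double bonds (each 1 DoU) → 2 DoU from unsaturation.
Total DoU = 0 + 2 = 2.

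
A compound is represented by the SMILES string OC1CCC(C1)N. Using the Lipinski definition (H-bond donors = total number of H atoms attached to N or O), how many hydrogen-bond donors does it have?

3

Donors: find every N or O and count the H atoms it carries.
  atom 1 (O): bond orders sum to 1 → 1 H
  atom 7 (N): bond orders sum to 1 → 2 H
Lipinski HBD = 3.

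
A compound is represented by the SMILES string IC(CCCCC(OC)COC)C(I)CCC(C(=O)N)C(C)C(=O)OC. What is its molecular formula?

Walk through each heavy atom and fill implicit hydrogens from standard valence (C 4, N 3, O 2, S 2, halogen 1):
  atom 1: I (halogen, monovalent) → 0 H
  atom 2: C, bond orders sum to 3 (valence 4) → 1 H
  atom 3: C, bond orders sum to 2 (valence 4) → 2 H
  atom 4: C, bond orders sum to 2 (valence 4) → 2 H
  atom 5: C, bond orders sum to 2 (valence 4) → 2 H
  atom 6: C, bond orders sum to 2 (valence 4) → 2 H
  atom 7: C, bond orders sum to 3 (valence 4) → 1 H
  atom 8: O, bond orders sum to 2 (valence 2) → 0 H
  atom 9: C, bond orders sum to 1 (valence 4) → 3 H
  atom 10: C, bond orders sum to 2 (valence 4) → 2 H
  atom 11: O, bond orders sum to 2 (valence 2) → 0 H
  atom 12: C, bond orders sum to 1 (valence 4) → 3 H
  atom 13: C, bond orders sum to 3 (valence 4) → 1 H
  atom 14: I (halogen, monovalent) → 0 H
  atom 15: C, bond orders sum to 2 (valence 4) → 2 H
  atom 16: C, bond orders sum to 2 (valence 4) → 2 H
  atom 17: C, bond orders sum to 3 (valence 4) → 1 H
  atom 18: C, bond orders sum to 4 (valence 4) → 0 H
  atom 19: O, bond orders sum to 2 (valence 2) → 0 H
  atom 20: N, bond orders sum to 1 (valence 3) → 2 H
  atom 21: C, bond orders sum to 3 (valence 4) → 1 H
  atom 22: C, bond orders sum to 1 (valence 4) → 3 H
  atom 23: C, bond orders sum to 4 (valence 4) → 0 H
  atom 24: O, bond orders sum to 2 (valence 2) → 0 H
  atom 25: O, bond orders sum to 2 (valence 2) → 0 H
  atom 26: C, bond orders sum to 1 (valence 4) → 3 H
Totals → C:18, H:33, I:2, N:1, O:5.

C18H33I2NO5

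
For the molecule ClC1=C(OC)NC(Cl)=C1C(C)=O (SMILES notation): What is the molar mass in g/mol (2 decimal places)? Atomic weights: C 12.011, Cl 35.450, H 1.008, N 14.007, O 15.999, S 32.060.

First, the molecular formula is C7H7Cl2NO2 (counting implicit H from valence).
  C: 7 × 12.011 = 84.077
  Cl: 2 × 35.450 = 70.900
  H: 7 × 1.008 = 7.056
  N: 1 × 14.007 = 14.007
  O: 2 × 15.999 = 31.998
Sum: 7×12.011 + 2×35.450 + 7×1.008 + 1×14.007 + 2×15.999 = 208.038 → 208.04 g/mol.

208.04 g/mol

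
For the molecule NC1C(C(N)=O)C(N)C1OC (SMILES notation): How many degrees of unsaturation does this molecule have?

2

Molecular formula: C6H13N3O2.
DoU = (2C + 2 + N − H − X) / 2, where X is the halogen count and O/S are ignored.
    = (2·6 + 2 + 3 − 13 − 0) / 2 = 4 / 2 = 2.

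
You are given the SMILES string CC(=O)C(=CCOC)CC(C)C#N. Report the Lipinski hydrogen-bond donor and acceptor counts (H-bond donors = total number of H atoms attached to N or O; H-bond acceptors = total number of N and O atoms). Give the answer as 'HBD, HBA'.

0, 3

Donors: find every N or O and count the H atoms it carries.
  atom 3 (O): bond orders sum to 2 → 0 H
  atom 7 (O): bond orders sum to 2 → 0 H
  atom 13 (N): bond orders sum to 3 → 0 H
Lipinski HBD = 0.
Acceptors: N atoms = 1, O atoms = 2 → HBA = 3.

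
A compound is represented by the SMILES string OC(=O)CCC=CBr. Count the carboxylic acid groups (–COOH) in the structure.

The carboxylic acid motif appears at heavy-atom position 2 in the SMILES.
Other groups present: 1 alkene.
Carboxylic acid count: 1.

1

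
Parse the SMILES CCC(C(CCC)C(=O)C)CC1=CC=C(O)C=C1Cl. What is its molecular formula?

Walk through each heavy atom and fill implicit hydrogens from standard valence (C 4, N 3, O 2, S 2, halogen 1):
  atom 1: C, bond orders sum to 1 (valence 4) → 3 H
  atom 2: C, bond orders sum to 2 (valence 4) → 2 H
  atom 3: C, bond orders sum to 3 (valence 4) → 1 H
  atom 4: C, bond orders sum to 3 (valence 4) → 1 H
  atom 5: C, bond orders sum to 2 (valence 4) → 2 H
  atom 6: C, bond orders sum to 2 (valence 4) → 2 H
  atom 7: C, bond orders sum to 1 (valence 4) → 3 H
  atom 8: C, bond orders sum to 4 (valence 4) → 0 H
  atom 9: O, bond orders sum to 2 (valence 2) → 0 H
  atom 10: C, bond orders sum to 1 (valence 4) → 3 H
  atom 11: C, bond orders sum to 2 (valence 4) → 2 H
  atom 12: C, bond orders sum to 4 (valence 4) → 0 H
  atom 13: C, bond orders sum to 3 (valence 4) → 1 H
  atom 14: C, bond orders sum to 3 (valence 4) → 1 H
  atom 15: C, bond orders sum to 4 (valence 4) → 0 H
  atom 16: O, bond orders sum to 1 (valence 2) → 1 H
  atom 17: C, bond orders sum to 3 (valence 4) → 1 H
  atom 18: C, bond orders sum to 4 (valence 4) → 0 H
  atom 19: Cl (halogen, monovalent) → 0 H
Totals → C:16, H:23, Cl:1, O:2.

C16H23ClO2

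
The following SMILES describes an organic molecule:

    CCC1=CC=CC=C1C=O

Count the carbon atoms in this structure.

Count every carbon token in the SMILES (each C, including those in ring-closure positions and inside branches).
Carbon count: 9.

9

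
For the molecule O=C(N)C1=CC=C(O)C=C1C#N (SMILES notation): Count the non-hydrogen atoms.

12

Every atom symbol written in the SMILES (organic subset) is one heavy atom; implicit H are not written.
Heavy atoms by element → C:8, N:2, O:2.
Total: 12.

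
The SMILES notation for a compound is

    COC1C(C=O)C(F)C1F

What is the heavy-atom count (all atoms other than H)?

Every atom symbol written in the SMILES (organic subset) is one heavy atom; implicit H are not written.
Heavy atoms by element → C:6, F:2, O:2.
Total: 10.

10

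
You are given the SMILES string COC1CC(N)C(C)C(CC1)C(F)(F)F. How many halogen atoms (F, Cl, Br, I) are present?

3

Halogen atoms appear at heavy-atom positions 13, 14, 15 (3×F).
Other groups present: 1 ether, 1 primary amine.
Halogen count: 3.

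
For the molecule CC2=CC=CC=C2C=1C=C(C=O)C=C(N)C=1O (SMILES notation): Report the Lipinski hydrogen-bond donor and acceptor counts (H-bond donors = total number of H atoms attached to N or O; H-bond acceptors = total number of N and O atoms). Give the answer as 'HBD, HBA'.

3, 3

Donors: find every N or O and count the H atoms it carries.
  atom 12 (O): bond orders sum to 2 → 0 H
  atom 15 (N): bond orders sum to 1 → 2 H
  atom 17 (O): bond orders sum to 1 → 1 H
Lipinski HBD = 3.
Acceptors: N atoms = 1, O atoms = 2 → HBA = 3.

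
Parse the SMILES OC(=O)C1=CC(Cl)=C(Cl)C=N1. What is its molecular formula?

Walk through each heavy atom and fill implicit hydrogens from standard valence (C 4, N 3, O 2, S 2, halogen 1):
  atom 1: O, bond orders sum to 1 (valence 2) → 1 H
  atom 2: C, bond orders sum to 4 (valence 4) → 0 H
  atom 3: O, bond orders sum to 2 (valence 2) → 0 H
  atom 4: C, bond orders sum to 4 (valence 4) → 0 H
  atom 5: C, bond orders sum to 3 (valence 4) → 1 H
  atom 6: C, bond orders sum to 4 (valence 4) → 0 H
  atom 7: Cl (halogen, monovalent) → 0 H
  atom 8: C, bond orders sum to 4 (valence 4) → 0 H
  atom 9: Cl (halogen, monovalent) → 0 H
  atom 10: C, bond orders sum to 3 (valence 4) → 1 H
  atom 11: N, bond orders sum to 3 (valence 3) → 0 H
Totals → C:6, H:3, Cl:2, N:1, O:2.
In Hill order: C6H3Cl2NO2.

C6H3Cl2NO2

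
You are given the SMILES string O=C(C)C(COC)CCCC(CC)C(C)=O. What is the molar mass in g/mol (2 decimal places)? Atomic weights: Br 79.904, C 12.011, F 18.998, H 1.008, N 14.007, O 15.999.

228.33 g/mol

First, the molecular formula is C13H24O3 (counting implicit H from valence).
  C: 13 × 12.011 = 156.143
  H: 24 × 1.008 = 24.192
  O: 3 × 15.999 = 47.997
Sum: 13×12.011 + 24×1.008 + 3×15.999 = 228.332 → 228.33 g/mol.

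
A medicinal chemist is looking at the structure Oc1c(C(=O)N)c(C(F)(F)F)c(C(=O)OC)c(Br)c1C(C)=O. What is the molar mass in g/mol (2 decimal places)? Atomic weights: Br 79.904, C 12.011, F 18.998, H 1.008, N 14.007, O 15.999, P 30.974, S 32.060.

First, the molecular formula is C12H9BrF3NO5 (counting implicit H from valence).
  Br: 1 × 79.904 = 79.904
  C: 12 × 12.011 = 144.132
  F: 3 × 18.998 = 56.994
  H: 9 × 1.008 = 9.072
  N: 1 × 14.007 = 14.007
  O: 5 × 15.999 = 79.995
Sum: 1×79.904 + 12×12.011 + 3×18.998 + 9×1.008 + 1×14.007 + 5×15.999 = 384.104 → 384.10 g/mol.

384.10 g/mol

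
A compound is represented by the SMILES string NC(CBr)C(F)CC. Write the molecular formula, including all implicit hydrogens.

Walk through each heavy atom and fill implicit hydrogens from standard valence (C 4, N 3, O 2, S 2, halogen 1):
  atom 1: N, bond orders sum to 1 (valence 3) → 2 H
  atom 2: C, bond orders sum to 3 (valence 4) → 1 H
  atom 3: C, bond orders sum to 2 (valence 4) → 2 H
  atom 4: Br (halogen, monovalent) → 0 H
  atom 5: C, bond orders sum to 3 (valence 4) → 1 H
  atom 6: F (halogen, monovalent) → 0 H
  atom 7: C, bond orders sum to 2 (valence 4) → 2 H
  atom 8: C, bond orders sum to 1 (valence 4) → 3 H
Totals → C:5, H:11, Br:1, F:1, N:1.

C5H11BrFN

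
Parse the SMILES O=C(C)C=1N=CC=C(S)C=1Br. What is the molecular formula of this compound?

Walk through each heavy atom and fill implicit hydrogens from standard valence (C 4, N 3, O 2, S 2, halogen 1):
  atom 1: O, bond orders sum to 2 (valence 2) → 0 H
  atom 2: C, bond orders sum to 4 (valence 4) → 0 H
  atom 3: C, bond orders sum to 1 (valence 4) → 3 H
  atom 4: C, bond orders sum to 4 (valence 4) → 0 H
  atom 5: N, bond orders sum to 3 (valence 3) → 0 H
  atom 6: C, bond orders sum to 3 (valence 4) → 1 H
  atom 7: C, bond orders sum to 3 (valence 4) → 1 H
  atom 8: C, bond orders sum to 4 (valence 4) → 0 H
  atom 9: S, bond orders sum to 1 (valence 2) → 1 H
  atom 10: C, bond orders sum to 4 (valence 4) → 0 H
  atom 11: Br (halogen, monovalent) → 0 H
Totals → C:7, H:6, Br:1, N:1, O:1, S:1.
In Hill order: C7H6BrNOS.

C7H6BrNOS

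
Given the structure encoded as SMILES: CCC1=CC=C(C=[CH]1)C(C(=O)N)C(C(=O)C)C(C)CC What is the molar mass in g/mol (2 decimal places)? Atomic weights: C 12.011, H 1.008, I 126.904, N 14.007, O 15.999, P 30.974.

First, the molecular formula is C17H25NO2 (counting implicit H from valence).
  C: 17 × 12.011 = 204.187
  H: 25 × 1.008 = 25.200
  N: 1 × 14.007 = 14.007
  O: 2 × 15.999 = 31.998
Sum: 17×12.011 + 25×1.008 + 1×14.007 + 2×15.999 = 275.392 → 275.39 g/mol.

275.39 g/mol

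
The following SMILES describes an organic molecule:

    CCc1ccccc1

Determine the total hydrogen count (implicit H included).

10

Walk through each heavy atom and fill implicit hydrogens from standard valence (C 4, N 3, O 2, S 2, halogen 1); for lowercase aromatic atoms, an aromatic c carries 1 H when it has two neighbours and 0 H with three, and aromatic n carries 0 H:
  atom 1: C, bond orders sum to 1 (valence 4) → 3 H
  atom 2: C, bond orders sum to 2 (valence 4) → 2 H
  atom 3: aromatic c, 3 neighbours → 0 H
  atom 4: aromatic c, 2 neighbours → 1 H
  atom 5: aromatic c, 2 neighbours → 1 H
  atom 6: aromatic c, 2 neighbours → 1 H
  atom 7: aromatic c, 2 neighbours → 1 H
  atom 8: aromatic c, 2 neighbours → 1 H
Total hydrogens: 10.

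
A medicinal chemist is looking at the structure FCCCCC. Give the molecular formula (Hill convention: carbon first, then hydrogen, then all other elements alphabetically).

Walk through each heavy atom and fill implicit hydrogens from standard valence (C 4, N 3, O 2, S 2, halogen 1):
  atom 1: F (halogen, monovalent) → 0 H
  atom 2: C, bond orders sum to 2 (valence 4) → 2 H
  atom 3: C, bond orders sum to 2 (valence 4) → 2 H
  atom 4: C, bond orders sum to 2 (valence 4) → 2 H
  atom 5: C, bond orders sum to 2 (valence 4) → 2 H
  atom 6: C, bond orders sum to 1 (valence 4) → 3 H
Totals → C:5, H:11, F:1.
In Hill order: C5H11F.

C5H11F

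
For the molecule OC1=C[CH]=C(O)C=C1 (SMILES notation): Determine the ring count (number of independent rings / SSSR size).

1

In SMILES, each pair of matching ring-closure digits denotes one ring-closing bond; the number of such bonds equals the number of independent rings.
Ring-closure bonds here: 1.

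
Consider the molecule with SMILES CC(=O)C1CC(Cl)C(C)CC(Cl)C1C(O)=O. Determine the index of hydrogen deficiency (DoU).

Degree of unsaturation = (number of rings) + (number of π bonds).
Ring closures in the SMILES: 1.
π bonds: 2 double bonds (each 1 DoU) → 2 DoU from unsaturation.
Total DoU = 1 + 2 = 3.

3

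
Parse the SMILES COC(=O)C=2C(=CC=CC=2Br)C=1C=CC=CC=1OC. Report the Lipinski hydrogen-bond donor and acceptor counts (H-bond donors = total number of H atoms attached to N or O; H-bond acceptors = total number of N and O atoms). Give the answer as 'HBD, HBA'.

Donors: find every N or O and count the H atoms it carries.
  atom 2 (O): bond orders sum to 2 → 0 H
  atom 4 (O): bond orders sum to 2 → 0 H
  atom 18 (O): bond orders sum to 2 → 0 H
Lipinski HBD = 0.
Acceptors: N atoms = 0, O atoms = 3 → HBA = 3.

0, 3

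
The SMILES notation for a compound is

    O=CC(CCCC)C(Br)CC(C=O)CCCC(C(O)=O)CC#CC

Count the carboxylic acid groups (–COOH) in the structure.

1

The carboxylic acid motif appears at heavy-atom position 18 in the SMILES.
Other groups present: 2 aldehyde, 1 alkyne.
Carboxylic acid count: 1.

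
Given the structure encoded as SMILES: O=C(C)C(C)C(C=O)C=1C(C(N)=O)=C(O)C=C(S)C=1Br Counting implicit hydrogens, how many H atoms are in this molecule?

14

Walk through each heavy atom and fill implicit hydrogens from standard valence (C 4, N 3, O 2, S 2, halogen 1):
  atom 1: O, bond orders sum to 2 (valence 2) → 0 H
  atom 2: C, bond orders sum to 4 (valence 4) → 0 H
  atom 3: C, bond orders sum to 1 (valence 4) → 3 H
  atom 4: C, bond orders sum to 3 (valence 4) → 1 H
  atom 5: C, bond orders sum to 1 (valence 4) → 3 H
  atom 6: C, bond orders sum to 3 (valence 4) → 1 H
  atom 7: C, bond orders sum to 3 (valence 4) → 1 H
  atom 8: O, bond orders sum to 2 (valence 2) → 0 H
  atom 9: C, bond orders sum to 4 (valence 4) → 0 H
  atom 10: C, bond orders sum to 4 (valence 4) → 0 H
  atom 11: C, bond orders sum to 4 (valence 4) → 0 H
  atom 12: N, bond orders sum to 1 (valence 3) → 2 H
  atom 13: O, bond orders sum to 2 (valence 2) → 0 H
  atom 14: C, bond orders sum to 4 (valence 4) → 0 H
  atom 15: O, bond orders sum to 1 (valence 2) → 1 H
  atom 16: C, bond orders sum to 3 (valence 4) → 1 H
  atom 17: C, bond orders sum to 4 (valence 4) → 0 H
  atom 18: S, bond orders sum to 1 (valence 2) → 1 H
  atom 19: C, bond orders sum to 4 (valence 4) → 0 H
  atom 20: Br (halogen, monovalent) → 0 H
Total hydrogens: 14.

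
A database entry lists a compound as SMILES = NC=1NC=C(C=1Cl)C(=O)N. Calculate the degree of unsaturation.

4

Degree of unsaturation = (number of rings) + (number of π bonds).
Ring closures in the SMILES: 1.
π bonds: 3 double bonds (each 1 DoU) → 3 DoU from unsaturation.
Total DoU = 1 + 3 = 4.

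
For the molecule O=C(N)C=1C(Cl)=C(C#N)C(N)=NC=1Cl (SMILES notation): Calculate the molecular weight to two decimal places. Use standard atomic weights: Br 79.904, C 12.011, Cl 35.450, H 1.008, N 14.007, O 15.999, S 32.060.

231.04 g/mol

First, the molecular formula is C7H4Cl2N4O (counting implicit H from valence).
  C: 7 × 12.011 = 84.077
  Cl: 2 × 35.450 = 70.900
  H: 4 × 1.008 = 4.032
  N: 4 × 14.007 = 56.028
  O: 1 × 15.999 = 15.999
Sum: 7×12.011 + 2×35.450 + 4×1.008 + 4×14.007 + 1×15.999 = 231.036 → 231.04 g/mol.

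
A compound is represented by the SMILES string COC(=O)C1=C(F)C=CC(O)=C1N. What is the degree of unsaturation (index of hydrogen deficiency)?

5

Molecular formula: C8H8FNO3.
DoU = (2C + 2 + N − H − X) / 2, where X is the halogen count and O/S are ignored.
    = (2·8 + 2 + 1 − 8 − 1) / 2 = 10 / 2 = 5.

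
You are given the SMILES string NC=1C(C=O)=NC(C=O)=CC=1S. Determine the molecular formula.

Walk through each heavy atom and fill implicit hydrogens from standard valence (C 4, N 3, O 2, S 2, halogen 1):
  atom 1: N, bond orders sum to 1 (valence 3) → 2 H
  atom 2: C, bond orders sum to 4 (valence 4) → 0 H
  atom 3: C, bond orders sum to 4 (valence 4) → 0 H
  atom 4: C, bond orders sum to 3 (valence 4) → 1 H
  atom 5: O, bond orders sum to 2 (valence 2) → 0 H
  atom 6: N, bond orders sum to 3 (valence 3) → 0 H
  atom 7: C, bond orders sum to 4 (valence 4) → 0 H
  atom 8: C, bond orders sum to 3 (valence 4) → 1 H
  atom 9: O, bond orders sum to 2 (valence 2) → 0 H
  atom 10: C, bond orders sum to 3 (valence 4) → 1 H
  atom 11: C, bond orders sum to 4 (valence 4) → 0 H
  atom 12: S, bond orders sum to 1 (valence 2) → 1 H
Totals → C:7, H:6, N:2, O:2, S:1.
In Hill order: C7H6N2O2S.

C7H6N2O2S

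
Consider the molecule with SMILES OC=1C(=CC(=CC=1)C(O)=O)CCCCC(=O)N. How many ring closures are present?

1

In SMILES, each pair of matching ring-closure digits denotes one ring-closing bond; the number of such bonds equals the number of independent rings.
Ring-closure bonds here: 1.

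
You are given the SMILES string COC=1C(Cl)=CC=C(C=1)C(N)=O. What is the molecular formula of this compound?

Walk through each heavy atom and fill implicit hydrogens from standard valence (C 4, N 3, O 2, S 2, halogen 1):
  atom 1: C, bond orders sum to 1 (valence 4) → 3 H
  atom 2: O, bond orders sum to 2 (valence 2) → 0 H
  atom 3: C, bond orders sum to 4 (valence 4) → 0 H
  atom 4: C, bond orders sum to 4 (valence 4) → 0 H
  atom 5: Cl (halogen, monovalent) → 0 H
  atom 6: C, bond orders sum to 3 (valence 4) → 1 H
  atom 7: C, bond orders sum to 3 (valence 4) → 1 H
  atom 8: C, bond orders sum to 4 (valence 4) → 0 H
  atom 9: C, bond orders sum to 3 (valence 4) → 1 H
  atom 10: C, bond orders sum to 4 (valence 4) → 0 H
  atom 11: N, bond orders sum to 1 (valence 3) → 2 H
  atom 12: O, bond orders sum to 2 (valence 2) → 0 H
Totals → C:8, H:8, Cl:1, N:1, O:2.

C8H8ClNO2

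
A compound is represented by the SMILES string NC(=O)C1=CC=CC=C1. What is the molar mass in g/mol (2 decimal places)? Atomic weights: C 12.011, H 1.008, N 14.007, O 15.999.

121.14 g/mol

First, the molecular formula is C7H7NO (counting implicit H from valence).
  C: 7 × 12.011 = 84.077
  H: 7 × 1.008 = 7.056
  N: 1 × 14.007 = 14.007
  O: 1 × 15.999 = 15.999
Sum: 7×12.011 + 7×1.008 + 1×14.007 + 1×15.999 = 121.139 → 121.14 g/mol.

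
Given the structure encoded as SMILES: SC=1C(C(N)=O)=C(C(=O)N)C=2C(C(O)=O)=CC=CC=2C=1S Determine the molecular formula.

C13H10N2O4S2

Walk through each heavy atom and fill implicit hydrogens from standard valence (C 4, N 3, O 2, S 2, halogen 1):
  atom 1: S, bond orders sum to 1 (valence 2) → 1 H
  atom 2: C, bond orders sum to 4 (valence 4) → 0 H
  atom 3: C, bond orders sum to 4 (valence 4) → 0 H
  atom 4: C, bond orders sum to 4 (valence 4) → 0 H
  atom 5: N, bond orders sum to 1 (valence 3) → 2 H
  atom 6: O, bond orders sum to 2 (valence 2) → 0 H
  atom 7: C, bond orders sum to 4 (valence 4) → 0 H
  atom 8: C, bond orders sum to 4 (valence 4) → 0 H
  atom 9: O, bond orders sum to 2 (valence 2) → 0 H
  atom 10: N, bond orders sum to 1 (valence 3) → 2 H
  atom 11: C, bond orders sum to 4 (valence 4) → 0 H
  atom 12: C, bond orders sum to 4 (valence 4) → 0 H
  atom 13: C, bond orders sum to 4 (valence 4) → 0 H
  atom 14: O, bond orders sum to 1 (valence 2) → 1 H
  atom 15: O, bond orders sum to 2 (valence 2) → 0 H
  atom 16: C, bond orders sum to 3 (valence 4) → 1 H
  atom 17: C, bond orders sum to 3 (valence 4) → 1 H
  atom 18: C, bond orders sum to 3 (valence 4) → 1 H
  atom 19: C, bond orders sum to 4 (valence 4) → 0 H
  atom 20: C, bond orders sum to 4 (valence 4) → 0 H
  atom 21: S, bond orders sum to 1 (valence 2) → 1 H
Totals → C:13, H:10, N:2, O:4, S:2.
In Hill order: C13H10N2O4S2.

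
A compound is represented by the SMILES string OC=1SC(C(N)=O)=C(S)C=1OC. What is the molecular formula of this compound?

C6H7NO3S2

Walk through each heavy atom and fill implicit hydrogens from standard valence (C 4, N 3, O 2, S 2, halogen 1):
  atom 1: O, bond orders sum to 1 (valence 2) → 1 H
  atom 2: C, bond orders sum to 4 (valence 4) → 0 H
  atom 3: S, bond orders sum to 2 (valence 2) → 0 H
  atom 4: C, bond orders sum to 4 (valence 4) → 0 H
  atom 5: C, bond orders sum to 4 (valence 4) → 0 H
  atom 6: N, bond orders sum to 1 (valence 3) → 2 H
  atom 7: O, bond orders sum to 2 (valence 2) → 0 H
  atom 8: C, bond orders sum to 4 (valence 4) → 0 H
  atom 9: S, bond orders sum to 1 (valence 2) → 1 H
  atom 10: C, bond orders sum to 4 (valence 4) → 0 H
  atom 11: O, bond orders sum to 2 (valence 2) → 0 H
  atom 12: C, bond orders sum to 1 (valence 4) → 3 H
Totals → C:6, H:7, N:1, O:3, S:2.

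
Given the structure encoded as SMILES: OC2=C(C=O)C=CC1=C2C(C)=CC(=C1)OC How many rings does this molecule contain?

2

In SMILES, each pair of matching ring-closure digits denotes one ring-closing bond; the number of such bonds equals the number of independent rings.
Ring-closure bonds here: 2.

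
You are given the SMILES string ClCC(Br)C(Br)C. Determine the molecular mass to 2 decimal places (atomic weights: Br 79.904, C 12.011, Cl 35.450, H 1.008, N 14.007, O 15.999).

250.36 g/mol

First, the molecular formula is C4H7Br2Cl (counting implicit H from valence).
  Br: 2 × 79.904 = 159.808
  C: 4 × 12.011 = 48.044
  Cl: 1 × 35.450 = 35.450
  H: 7 × 1.008 = 7.056
Sum: 2×79.904 + 4×12.011 + 1×35.450 + 7×1.008 = 250.358 → 250.36 g/mol.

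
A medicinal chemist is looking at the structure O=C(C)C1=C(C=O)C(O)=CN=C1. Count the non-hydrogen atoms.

Every atom symbol written in the SMILES (organic subset) is one heavy atom; implicit H are not written.
Heavy atoms by element → C:8, N:1, O:3.
Total: 12.

12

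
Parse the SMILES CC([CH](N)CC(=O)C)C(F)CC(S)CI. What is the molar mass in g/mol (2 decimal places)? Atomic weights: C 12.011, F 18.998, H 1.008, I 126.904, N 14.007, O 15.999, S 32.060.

347.23 g/mol

First, the molecular formula is C10H19FINOS (counting implicit H from valence).
  C: 10 × 12.011 = 120.110
  F: 1 × 18.998 = 18.998
  H: 19 × 1.008 = 19.152
  I: 1 × 126.904 = 126.904
  N: 1 × 14.007 = 14.007
  O: 1 × 15.999 = 15.999
  S: 1 × 32.060 = 32.060
Sum: 10×12.011 + 1×18.998 + 19×1.008 + 1×126.904 + 1×14.007 + 1×15.999 + 1×32.060 = 347.230 → 347.23 g/mol.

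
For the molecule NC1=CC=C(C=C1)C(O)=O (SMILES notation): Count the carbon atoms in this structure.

Count every carbon token in the SMILES (each C, including those in ring-closure positions and inside branches).
Carbon count: 7.

7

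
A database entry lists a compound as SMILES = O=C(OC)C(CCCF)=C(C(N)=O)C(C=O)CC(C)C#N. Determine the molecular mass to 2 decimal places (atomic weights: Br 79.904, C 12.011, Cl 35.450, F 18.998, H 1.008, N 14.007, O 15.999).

First, the molecular formula is C14H19FN2O4 (counting implicit H from valence).
  C: 14 × 12.011 = 168.154
  F: 1 × 18.998 = 18.998
  H: 19 × 1.008 = 19.152
  N: 2 × 14.007 = 28.014
  O: 4 × 15.999 = 63.996
Sum: 14×12.011 + 1×18.998 + 19×1.008 + 2×14.007 + 4×15.999 = 298.314 → 298.31 g/mol.

298.31 g/mol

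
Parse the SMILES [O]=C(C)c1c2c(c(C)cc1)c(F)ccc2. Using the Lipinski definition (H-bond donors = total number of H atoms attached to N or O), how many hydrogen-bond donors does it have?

Donors: find every N or O and count the H atoms it carries.
  atom 1 (O): bond orders sum to 2 → 0 H
Lipinski HBD = 0.

0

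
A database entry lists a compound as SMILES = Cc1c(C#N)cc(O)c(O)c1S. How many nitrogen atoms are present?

1

Scan the SMILES for N atoms (remember two-letter symbols like Cl and Br are single atoms).
Nitrogen count: 1.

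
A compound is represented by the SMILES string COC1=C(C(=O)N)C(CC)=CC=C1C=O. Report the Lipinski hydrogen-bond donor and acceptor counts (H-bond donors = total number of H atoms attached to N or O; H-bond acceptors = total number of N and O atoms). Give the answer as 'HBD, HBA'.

Donors: find every N or O and count the H atoms it carries.
  atom 2 (O): bond orders sum to 2 → 0 H
  atom 6 (O): bond orders sum to 2 → 0 H
  atom 7 (N): bond orders sum to 1 → 2 H
  atom 15 (O): bond orders sum to 2 → 0 H
Lipinski HBD = 2.
Acceptors: N atoms = 1, O atoms = 3 → HBA = 4.

2, 4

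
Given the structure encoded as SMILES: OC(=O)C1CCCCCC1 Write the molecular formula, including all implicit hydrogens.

Walk through each heavy atom and fill implicit hydrogens from standard valence (C 4, N 3, O 2, S 2, halogen 1):
  atom 1: O, bond orders sum to 1 (valence 2) → 1 H
  atom 2: C, bond orders sum to 4 (valence 4) → 0 H
  atom 3: O, bond orders sum to 2 (valence 2) → 0 H
  atom 4: C, bond orders sum to 3 (valence 4) → 1 H
  atom 5: C, bond orders sum to 2 (valence 4) → 2 H
  atom 6: C, bond orders sum to 2 (valence 4) → 2 H
  atom 7: C, bond orders sum to 2 (valence 4) → 2 H
  atom 8: C, bond orders sum to 2 (valence 4) → 2 H
  atom 9: C, bond orders sum to 2 (valence 4) → 2 H
  atom 10: C, bond orders sum to 2 (valence 4) → 2 H
Totals → C:8, H:14, O:2.
In Hill order: C8H14O2.

C8H14O2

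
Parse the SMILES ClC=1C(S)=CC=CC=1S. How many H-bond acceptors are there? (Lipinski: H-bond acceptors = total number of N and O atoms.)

0

N atoms: 0; O atoms: 0.
Lipinski HBA = 0 + 0 = 0.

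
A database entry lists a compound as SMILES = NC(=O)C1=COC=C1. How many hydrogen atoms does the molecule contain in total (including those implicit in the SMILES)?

5

Walk through each heavy atom and fill implicit hydrogens from standard valence (C 4, N 3, O 2, S 2, halogen 1):
  atom 1: N, bond orders sum to 1 (valence 3) → 2 H
  atom 2: C, bond orders sum to 4 (valence 4) → 0 H
  atom 3: O, bond orders sum to 2 (valence 2) → 0 H
  atom 4: C, bond orders sum to 4 (valence 4) → 0 H
  atom 5: C, bond orders sum to 3 (valence 4) → 1 H
  atom 6: O, bond orders sum to 2 (valence 2) → 0 H
  atom 7: C, bond orders sum to 3 (valence 4) → 1 H
  atom 8: C, bond orders sum to 3 (valence 4) → 1 H
Total hydrogens: 5.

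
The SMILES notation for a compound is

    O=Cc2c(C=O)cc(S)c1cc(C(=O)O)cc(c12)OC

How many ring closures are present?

In SMILES, each pair of matching ring-closure digits denotes one ring-closing bond; the number of such bonds equals the number of independent rings.
Ring-closure bonds here: 2.

2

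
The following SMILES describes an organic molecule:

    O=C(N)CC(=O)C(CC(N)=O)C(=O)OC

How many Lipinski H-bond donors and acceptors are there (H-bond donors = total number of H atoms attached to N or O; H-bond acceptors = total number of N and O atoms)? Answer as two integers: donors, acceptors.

Donors: find every N or O and count the H atoms it carries.
  atom 1 (O): bond orders sum to 2 → 0 H
  atom 3 (N): bond orders sum to 1 → 2 H
  atom 6 (O): bond orders sum to 2 → 0 H
  atom 10 (N): bond orders sum to 1 → 2 H
  atom 11 (O): bond orders sum to 2 → 0 H
  atom 13 (O): bond orders sum to 2 → 0 H
  atom 14 (O): bond orders sum to 2 → 0 H
Lipinski HBD = 4.
Acceptors: N atoms = 2, O atoms = 5 → HBA = 7.

4, 7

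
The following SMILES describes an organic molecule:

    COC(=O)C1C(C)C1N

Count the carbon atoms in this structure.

6

Count every carbon token in the SMILES (each C, including those in ring-closure positions and inside branches).
Carbon count: 6.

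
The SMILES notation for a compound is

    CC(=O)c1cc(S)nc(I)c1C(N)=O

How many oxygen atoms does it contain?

2

Scan the SMILES for O atoms (remember two-letter symbols like Cl and Br are single atoms).
Oxygen count: 2.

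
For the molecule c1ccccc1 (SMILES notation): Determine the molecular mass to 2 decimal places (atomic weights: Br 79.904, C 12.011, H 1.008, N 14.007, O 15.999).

78.11 g/mol

First, the molecular formula is C6H6 (counting implicit H from valence).
  C: 6 × 12.011 = 72.066
  H: 6 × 1.008 = 6.048
Sum: 6×12.011 + 6×1.008 = 78.114 → 78.11 g/mol.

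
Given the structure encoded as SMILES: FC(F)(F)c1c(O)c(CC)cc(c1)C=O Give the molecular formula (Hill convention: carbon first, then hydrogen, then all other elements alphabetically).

C10H9F3O2

Walk through each heavy atom and fill implicit hydrogens from standard valence (C 4, N 3, O 2, S 2, halogen 1); for lowercase aromatic atoms, an aromatic c carries 1 H when it has two neighbours and 0 H with three, and aromatic n carries 0 H:
  atom 1: F (halogen, monovalent) → 0 H
  atom 2: C, bond orders sum to 4 (valence 4) → 0 H
  atom 3: F (halogen, monovalent) → 0 H
  atom 4: F (halogen, monovalent) → 0 H
  atom 5: aromatic c, 3 neighbours → 0 H
  atom 6: aromatic c, 3 neighbours → 0 H
  atom 7: O, bond orders sum to 1 (valence 2) → 1 H
  atom 8: aromatic c, 3 neighbours → 0 H
  atom 9: C, bond orders sum to 2 (valence 4) → 2 H
  atom 10: C, bond orders sum to 1 (valence 4) → 3 H
  atom 11: aromatic c, 2 neighbours → 1 H
  atom 12: aromatic c, 3 neighbours → 0 H
  atom 13: aromatic c, 2 neighbours → 1 H
  atom 14: C, bond orders sum to 3 (valence 4) → 1 H
  atom 15: O, bond orders sum to 2 (valence 2) → 0 H
Totals → C:10, H:9, F:3, O:2.
In Hill order: C10H9F3O2.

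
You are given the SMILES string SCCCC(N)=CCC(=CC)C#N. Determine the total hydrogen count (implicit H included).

16

Walk through each heavy atom and fill implicit hydrogens from standard valence (C 4, N 3, O 2, S 2, halogen 1):
  atom 1: S, bond orders sum to 1 (valence 2) → 1 H
  atom 2: C, bond orders sum to 2 (valence 4) → 2 H
  atom 3: C, bond orders sum to 2 (valence 4) → 2 H
  atom 4: C, bond orders sum to 2 (valence 4) → 2 H
  atom 5: C, bond orders sum to 4 (valence 4) → 0 H
  atom 6: N, bond orders sum to 1 (valence 3) → 2 H
  atom 7: C, bond orders sum to 3 (valence 4) → 1 H
  atom 8: C, bond orders sum to 2 (valence 4) → 2 H
  atom 9: C, bond orders sum to 4 (valence 4) → 0 H
  atom 10: C, bond orders sum to 3 (valence 4) → 1 H
  atom 11: C, bond orders sum to 1 (valence 4) → 3 H
  atom 12: C, bond orders sum to 4 (valence 4) → 0 H
  atom 13: N, bond orders sum to 3 (valence 3) → 0 H
Total hydrogens: 16.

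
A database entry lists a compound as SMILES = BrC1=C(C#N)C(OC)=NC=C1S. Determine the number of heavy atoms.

Every atom symbol written in the SMILES (organic subset) is one heavy atom; implicit H are not written.
Heavy atoms by element → Br:1, C:7, N:2, O:1, S:1.
Total: 12.

12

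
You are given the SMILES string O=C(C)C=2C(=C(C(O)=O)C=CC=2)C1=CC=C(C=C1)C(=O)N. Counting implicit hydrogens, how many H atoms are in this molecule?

13

Walk through each heavy atom and fill implicit hydrogens from standard valence (C 4, N 3, O 2, S 2, halogen 1):
  atom 1: O, bond orders sum to 2 (valence 2) → 0 H
  atom 2: C, bond orders sum to 4 (valence 4) → 0 H
  atom 3: C, bond orders sum to 1 (valence 4) → 3 H
  atom 4: C, bond orders sum to 4 (valence 4) → 0 H
  atom 5: C, bond orders sum to 4 (valence 4) → 0 H
  atom 6: C, bond orders sum to 4 (valence 4) → 0 H
  atom 7: C, bond orders sum to 4 (valence 4) → 0 H
  atom 8: O, bond orders sum to 1 (valence 2) → 1 H
  atom 9: O, bond orders sum to 2 (valence 2) → 0 H
  atom 10: C, bond orders sum to 3 (valence 4) → 1 H
  atom 11: C, bond orders sum to 3 (valence 4) → 1 H
  atom 12: C, bond orders sum to 3 (valence 4) → 1 H
  atom 13: C, bond orders sum to 4 (valence 4) → 0 H
  atom 14: C, bond orders sum to 3 (valence 4) → 1 H
  atom 15: C, bond orders sum to 3 (valence 4) → 1 H
  atom 16: C, bond orders sum to 4 (valence 4) → 0 H
  atom 17: C, bond orders sum to 3 (valence 4) → 1 H
  atom 18: C, bond orders sum to 3 (valence 4) → 1 H
  atom 19: C, bond orders sum to 4 (valence 4) → 0 H
  atom 20: O, bond orders sum to 2 (valence 2) → 0 H
  atom 21: N, bond orders sum to 1 (valence 3) → 2 H
Total hydrogens: 13.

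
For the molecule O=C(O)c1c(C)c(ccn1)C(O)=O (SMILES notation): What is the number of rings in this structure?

In SMILES, each pair of matching ring-closure digits denotes one ring-closing bond; the number of such bonds equals the number of independent rings.
Ring-closure bonds here: 1.

1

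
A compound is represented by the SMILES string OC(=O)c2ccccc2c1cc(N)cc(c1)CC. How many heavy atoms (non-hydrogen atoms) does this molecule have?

18

Every atom symbol written in the SMILES (organic subset) is one heavy atom; implicit H are not written.
Heavy atoms by element → C:15, N:1, O:2.
Total: 18.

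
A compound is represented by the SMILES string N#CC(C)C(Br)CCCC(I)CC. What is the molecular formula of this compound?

Walk through each heavy atom and fill implicit hydrogens from standard valence (C 4, N 3, O 2, S 2, halogen 1):
  atom 1: N, bond orders sum to 3 (valence 3) → 0 H
  atom 2: C, bond orders sum to 4 (valence 4) → 0 H
  atom 3: C, bond orders sum to 3 (valence 4) → 1 H
  atom 4: C, bond orders sum to 1 (valence 4) → 3 H
  atom 5: C, bond orders sum to 3 (valence 4) → 1 H
  atom 6: Br (halogen, monovalent) → 0 H
  atom 7: C, bond orders sum to 2 (valence 4) → 2 H
  atom 8: C, bond orders sum to 2 (valence 4) → 2 H
  atom 9: C, bond orders sum to 2 (valence 4) → 2 H
  atom 10: C, bond orders sum to 3 (valence 4) → 1 H
  atom 11: I (halogen, monovalent) → 0 H
  atom 12: C, bond orders sum to 2 (valence 4) → 2 H
  atom 13: C, bond orders sum to 1 (valence 4) → 3 H
Totals → C:10, H:17, Br:1, I:1, N:1.
In Hill order: C10H17BrIN.

C10H17BrIN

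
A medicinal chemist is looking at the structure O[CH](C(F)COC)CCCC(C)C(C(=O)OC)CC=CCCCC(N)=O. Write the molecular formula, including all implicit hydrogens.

Walk through each heavy atom and fill implicit hydrogens from standard valence (C 4, N 3, O 2, S 2, halogen 1):
  atom 1: O, bond orders sum to 1 (valence 2) → 1 H
  atom 2: C with explicit H count 1
  atom 3: C, bond orders sum to 3 (valence 4) → 1 H
  atom 4: F (halogen, monovalent) → 0 H
  atom 5: C, bond orders sum to 2 (valence 4) → 2 H
  atom 6: O, bond orders sum to 2 (valence 2) → 0 H
  atom 7: C, bond orders sum to 1 (valence 4) → 3 H
  atom 8: C, bond orders sum to 2 (valence 4) → 2 H
  atom 9: C, bond orders sum to 2 (valence 4) → 2 H
  atom 10: C, bond orders sum to 2 (valence 4) → 2 H
  atom 11: C, bond orders sum to 3 (valence 4) → 1 H
  atom 12: C, bond orders sum to 1 (valence 4) → 3 H
  atom 13: C, bond orders sum to 3 (valence 4) → 1 H
  atom 14: C, bond orders sum to 4 (valence 4) → 0 H
  atom 15: O, bond orders sum to 2 (valence 2) → 0 H
  atom 16: O, bond orders sum to 2 (valence 2) → 0 H
  atom 17: C, bond orders sum to 1 (valence 4) → 3 H
  atom 18: C, bond orders sum to 2 (valence 4) → 2 H
  atom 19: C, bond orders sum to 3 (valence 4) → 1 H
  atom 20: C, bond orders sum to 3 (valence 4) → 1 H
  atom 21: C, bond orders sum to 2 (valence 4) → 2 H
  atom 22: C, bond orders sum to 2 (valence 4) → 2 H
  atom 23: C, bond orders sum to 2 (valence 4) → 2 H
  atom 24: C, bond orders sum to 4 (valence 4) → 0 H
  atom 25: N, bond orders sum to 1 (valence 3) → 2 H
  atom 26: O, bond orders sum to 2 (valence 2) → 0 H
Totals → C:19, H:34, F:1, N:1, O:5.

C19H34FNO5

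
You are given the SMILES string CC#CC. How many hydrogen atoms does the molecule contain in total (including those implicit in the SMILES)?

6

Walk through each heavy atom and fill implicit hydrogens from standard valence (C 4, N 3, O 2, S 2, halogen 1):
  atom 1: C, bond orders sum to 1 (valence 4) → 3 H
  atom 2: C, bond orders sum to 4 (valence 4) → 0 H
  atom 3: C, bond orders sum to 4 (valence 4) → 0 H
  atom 4: C, bond orders sum to 1 (valence 4) → 3 H
Total hydrogens: 6.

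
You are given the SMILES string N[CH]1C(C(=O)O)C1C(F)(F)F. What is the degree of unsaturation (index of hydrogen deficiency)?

Degree of unsaturation = (number of rings) + (number of π bonds).
Ring closures in the SMILES: 1.
π bonds: 1 double bond (each 1 DoU) → 1 DoU from unsaturation.
Total DoU = 1 + 1 = 2.

2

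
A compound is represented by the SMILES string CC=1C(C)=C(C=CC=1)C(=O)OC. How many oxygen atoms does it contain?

Scan the SMILES for O atoms (remember two-letter symbols like Cl and Br are single atoms).
Oxygen count: 2.

2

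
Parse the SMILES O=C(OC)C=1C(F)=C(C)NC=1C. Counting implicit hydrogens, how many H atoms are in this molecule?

Walk through each heavy atom and fill implicit hydrogens from standard valence (C 4, N 3, O 2, S 2, halogen 1):
  atom 1: O, bond orders sum to 2 (valence 2) → 0 H
  atom 2: C, bond orders sum to 4 (valence 4) → 0 H
  atom 3: O, bond orders sum to 2 (valence 2) → 0 H
  atom 4: C, bond orders sum to 1 (valence 4) → 3 H
  atom 5: C, bond orders sum to 4 (valence 4) → 0 H
  atom 6: C, bond orders sum to 4 (valence 4) → 0 H
  atom 7: F (halogen, monovalent) → 0 H
  atom 8: C, bond orders sum to 4 (valence 4) → 0 H
  atom 9: C, bond orders sum to 1 (valence 4) → 3 H
  atom 10: N, bond orders sum to 2 (valence 3) → 1 H
  atom 11: C, bond orders sum to 4 (valence 4) → 0 H
  atom 12: C, bond orders sum to 1 (valence 4) → 3 H
Total hydrogens: 10.

10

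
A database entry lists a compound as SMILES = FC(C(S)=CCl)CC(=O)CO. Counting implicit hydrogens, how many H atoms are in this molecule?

8

Walk through each heavy atom and fill implicit hydrogens from standard valence (C 4, N 3, O 2, S 2, halogen 1):
  atom 1: F (halogen, monovalent) → 0 H
  atom 2: C, bond orders sum to 3 (valence 4) → 1 H
  atom 3: C, bond orders sum to 4 (valence 4) → 0 H
  atom 4: S, bond orders sum to 1 (valence 2) → 1 H
  atom 5: C, bond orders sum to 3 (valence 4) → 1 H
  atom 6: Cl (halogen, monovalent) → 0 H
  atom 7: C, bond orders sum to 2 (valence 4) → 2 H
  atom 8: C, bond orders sum to 4 (valence 4) → 0 H
  atom 9: O, bond orders sum to 2 (valence 2) → 0 H
  atom 10: C, bond orders sum to 2 (valence 4) → 2 H
  atom 11: O, bond orders sum to 1 (valence 2) → 1 H
Total hydrogens: 8.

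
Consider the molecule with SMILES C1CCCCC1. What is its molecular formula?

C6H12

Walk through each heavy atom and fill implicit hydrogens from standard valence (C 4, N 3, O 2, S 2, halogen 1):
  atom 1: C, bond orders sum to 2 (valence 4) → 2 H
  atom 2: C, bond orders sum to 2 (valence 4) → 2 H
  atom 3: C, bond orders sum to 2 (valence 4) → 2 H
  atom 4: C, bond orders sum to 2 (valence 4) → 2 H
  atom 5: C, bond orders sum to 2 (valence 4) → 2 H
  atom 6: C, bond orders sum to 2 (valence 4) → 2 H
Totals → C:6, H:12.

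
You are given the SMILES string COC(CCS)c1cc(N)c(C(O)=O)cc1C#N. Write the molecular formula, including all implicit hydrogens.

Walk through each heavy atom and fill implicit hydrogens from standard valence (C 4, N 3, O 2, S 2, halogen 1); for lowercase aromatic atoms, an aromatic c carries 1 H when it has two neighbours and 0 H with three, and aromatic n carries 0 H:
  atom 1: C, bond orders sum to 1 (valence 4) → 3 H
  atom 2: O, bond orders sum to 2 (valence 2) → 0 H
  atom 3: C, bond orders sum to 3 (valence 4) → 1 H
  atom 4: C, bond orders sum to 2 (valence 4) → 2 H
  atom 5: C, bond orders sum to 2 (valence 4) → 2 H
  atom 6: S, bond orders sum to 1 (valence 2) → 1 H
  atom 7: aromatic c, 3 neighbours → 0 H
  atom 8: aromatic c, 2 neighbours → 1 H
  atom 9: aromatic c, 3 neighbours → 0 H
  atom 10: N, bond orders sum to 1 (valence 3) → 2 H
  atom 11: aromatic c, 3 neighbours → 0 H
  atom 12: C, bond orders sum to 4 (valence 4) → 0 H
  atom 13: O, bond orders sum to 1 (valence 2) → 1 H
  atom 14: O, bond orders sum to 2 (valence 2) → 0 H
  atom 15: aromatic c, 2 neighbours → 1 H
  atom 16: aromatic c, 3 neighbours → 0 H
  atom 17: C, bond orders sum to 4 (valence 4) → 0 H
  atom 18: N, bond orders sum to 3 (valence 3) → 0 H
Totals → C:12, H:14, N:2, O:3, S:1.

C12H14N2O3S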